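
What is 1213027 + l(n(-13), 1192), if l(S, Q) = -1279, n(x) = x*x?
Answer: 1211748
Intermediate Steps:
n(x) = x²
1213027 + l(n(-13), 1192) = 1213027 - 1279 = 1211748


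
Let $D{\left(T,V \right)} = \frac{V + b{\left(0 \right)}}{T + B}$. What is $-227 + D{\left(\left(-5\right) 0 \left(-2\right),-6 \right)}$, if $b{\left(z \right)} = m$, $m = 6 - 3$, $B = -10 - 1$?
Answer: $- \frac{2494}{11} \approx -226.73$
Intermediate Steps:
$B = -11$
$m = 3$
$b{\left(z \right)} = 3$
$D{\left(T,V \right)} = \frac{3 + V}{-11 + T}$ ($D{\left(T,V \right)} = \frac{V + 3}{T - 11} = \frac{3 + V}{-11 + T}$)
$-227 + D{\left(\left(-5\right) 0 \left(-2\right),-6 \right)} = -227 + \frac{3 - 6}{-11 + \left(-5\right) 0 \left(-2\right)} = -227 + \frac{1}{-11 + 0 \left(-2\right)} \left(-3\right) = -227 + \frac{1}{-11 + 0} \left(-3\right) = -227 + \frac{1}{-11} \left(-3\right) = -227 - - \frac{3}{11} = -227 + \frac{3}{11} = - \frac{2494}{11}$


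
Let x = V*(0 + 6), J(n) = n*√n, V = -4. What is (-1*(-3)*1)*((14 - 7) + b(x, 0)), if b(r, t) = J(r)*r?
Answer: 21 + 3456*I*√6 ≈ 21.0 + 8465.4*I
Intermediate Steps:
J(n) = n^(3/2)
x = -24 (x = -4*(0 + 6) = -4*6 = -24)
b(r, t) = r^(5/2) (b(r, t) = r^(3/2)*r = r^(5/2))
(-1*(-3)*1)*((14 - 7) + b(x, 0)) = (-1*(-3)*1)*((14 - 7) + (-24)^(5/2)) = (3*1)*(7 + 1152*I*√6) = 3*(7 + 1152*I*√6) = 21 + 3456*I*√6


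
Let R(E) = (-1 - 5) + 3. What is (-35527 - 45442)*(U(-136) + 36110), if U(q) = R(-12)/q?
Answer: -397635763147/136 ≈ -2.9238e+9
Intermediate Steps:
R(E) = -3 (R(E) = -6 + 3 = -3)
U(q) = -3/q
(-35527 - 45442)*(U(-136) + 36110) = (-35527 - 45442)*(-3/(-136) + 36110) = -80969*(-3*(-1/136) + 36110) = -80969*(3/136 + 36110) = -80969*4910963/136 = -397635763147/136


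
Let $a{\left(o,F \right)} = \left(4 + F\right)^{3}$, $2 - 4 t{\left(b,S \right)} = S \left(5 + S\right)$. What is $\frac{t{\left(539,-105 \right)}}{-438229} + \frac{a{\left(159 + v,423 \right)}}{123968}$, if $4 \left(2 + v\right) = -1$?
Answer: $\frac{34118417584623}{54326372672} \approx 628.03$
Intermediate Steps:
$t{\left(b,S \right)} = \frac{1}{2} - \frac{S \left(5 + S\right)}{4}$
$v = - \frac{9}{4}$ ($v = -2 + \frac{1}{4} \left(-1\right) = -2 - \frac{1}{4} = - \frac{9}{4} \approx -2.25$)
$\frac{t{\left(539,-105 \right)}}{-438229} + \frac{a{\left(159 + v,423 \right)}}{123968} = \frac{\frac{1}{2} - - \frac{525}{4} - \frac{\left(-105\right)^{2}}{4}}{-438229} + \frac{\left(4 + 423\right)^{3}}{123968} = \left(\frac{1}{2} + \frac{525}{4} - \frac{11025}{4}\right) \left(- \frac{1}{438229}\right) + 427^{3} \cdot \frac{1}{123968} = \left(\frac{1}{2} + \frac{525}{4} - \frac{11025}{4}\right) \left(- \frac{1}{438229}\right) + 77854483 \cdot \frac{1}{123968} = \left(- \frac{5249}{2}\right) \left(- \frac{1}{438229}\right) + \frac{77854483}{123968} = \frac{5249}{876458} + \frac{77854483}{123968} = \frac{34118417584623}{54326372672}$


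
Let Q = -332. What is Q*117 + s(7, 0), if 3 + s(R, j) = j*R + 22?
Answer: -38825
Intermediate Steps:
s(R, j) = 19 + R*j (s(R, j) = -3 + (j*R + 22) = -3 + (R*j + 22) = -3 + (22 + R*j) = 19 + R*j)
Q*117 + s(7, 0) = -332*117 + (19 + 7*0) = -38844 + (19 + 0) = -38844 + 19 = -38825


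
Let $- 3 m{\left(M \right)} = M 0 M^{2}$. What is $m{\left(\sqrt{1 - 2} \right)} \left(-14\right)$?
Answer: $0$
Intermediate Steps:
$m{\left(M \right)} = 0$ ($m{\left(M \right)} = - \frac{M 0 M^{2}}{3} = - \frac{0 M^{2}}{3} = \left(- \frac{1}{3}\right) 0 = 0$)
$m{\left(\sqrt{1 - 2} \right)} \left(-14\right) = 0 \left(-14\right) = 0$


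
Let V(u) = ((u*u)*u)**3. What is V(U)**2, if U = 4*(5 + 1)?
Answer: 6979147079584381377970176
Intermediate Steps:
U = 24 (U = 4*6 = 24)
V(u) = u**9 (V(u) = (u**2*u)**3 = (u**3)**3 = u**9)
V(U)**2 = (24**9)**2 = 2641807540224**2 = 6979147079584381377970176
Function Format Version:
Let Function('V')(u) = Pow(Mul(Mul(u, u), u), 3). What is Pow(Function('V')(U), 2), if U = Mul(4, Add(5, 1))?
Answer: 6979147079584381377970176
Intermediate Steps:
U = 24 (U = Mul(4, 6) = 24)
Function('V')(u) = Pow(u, 9) (Function('V')(u) = Pow(Mul(Pow(u, 2), u), 3) = Pow(Pow(u, 3), 3) = Pow(u, 9))
Pow(Function('V')(U), 2) = Pow(Pow(24, 9), 2) = Pow(2641807540224, 2) = 6979147079584381377970176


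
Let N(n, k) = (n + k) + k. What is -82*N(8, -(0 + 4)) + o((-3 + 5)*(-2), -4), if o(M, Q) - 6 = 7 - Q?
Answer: 17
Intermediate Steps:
o(M, Q) = 13 - Q (o(M, Q) = 6 + (7 - Q) = 13 - Q)
N(n, k) = n + 2*k (N(n, k) = (k + n) + k = n + 2*k)
-82*N(8, -(0 + 4)) + o((-3 + 5)*(-2), -4) = -82*(8 + 2*(-(0 + 4))) + (13 - 1*(-4)) = -82*(8 + 2*(-1*4)) + (13 + 4) = -82*(8 + 2*(-4)) + 17 = -82*(8 - 8) + 17 = -82*0 + 17 = 0 + 17 = 17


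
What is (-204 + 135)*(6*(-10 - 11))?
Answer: 8694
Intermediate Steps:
(-204 + 135)*(6*(-10 - 11)) = -414*(-21) = -69*(-126) = 8694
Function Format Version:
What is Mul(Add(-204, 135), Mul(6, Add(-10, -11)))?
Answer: 8694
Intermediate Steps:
Mul(Add(-204, 135), Mul(6, Add(-10, -11))) = Mul(-69, Mul(6, -21)) = Mul(-69, -126) = 8694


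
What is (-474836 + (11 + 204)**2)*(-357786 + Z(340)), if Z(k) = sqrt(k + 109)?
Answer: 153351015246 - 428611*sqrt(449) ≈ 1.5334e+11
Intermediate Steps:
Z(k) = sqrt(109 + k)
(-474836 + (11 + 204)**2)*(-357786 + Z(340)) = (-474836 + (11 + 204)**2)*(-357786 + sqrt(109 + 340)) = (-474836 + 215**2)*(-357786 + sqrt(449)) = (-474836 + 46225)*(-357786 + sqrt(449)) = -428611*(-357786 + sqrt(449)) = 153351015246 - 428611*sqrt(449)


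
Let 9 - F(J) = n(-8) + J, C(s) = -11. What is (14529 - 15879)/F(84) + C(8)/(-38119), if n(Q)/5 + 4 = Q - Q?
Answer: 10292251/419309 ≈ 24.546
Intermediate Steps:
n(Q) = -20 (n(Q) = -20 + 5*(Q - Q) = -20 + 5*0 = -20 + 0 = -20)
F(J) = 29 - J (F(J) = 9 - (-20 + J) = 9 + (20 - J) = 29 - J)
(14529 - 15879)/F(84) + C(8)/(-38119) = (14529 - 15879)/(29 - 1*84) - 11/(-38119) = -1350/(29 - 84) - 11*(-1/38119) = -1350/(-55) + 11/38119 = -1350*(-1/55) + 11/38119 = 270/11 + 11/38119 = 10292251/419309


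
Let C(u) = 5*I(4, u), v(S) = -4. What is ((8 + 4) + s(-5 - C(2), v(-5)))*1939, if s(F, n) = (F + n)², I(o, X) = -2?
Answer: 25207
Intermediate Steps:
C(u) = -10 (C(u) = 5*(-2) = -10)
((8 + 4) + s(-5 - C(2), v(-5)))*1939 = ((8 + 4) + ((-5 - 1*(-10)) - 4)²)*1939 = (12 + ((-5 + 10) - 4)²)*1939 = (12 + (5 - 4)²)*1939 = (12 + 1²)*1939 = (12 + 1)*1939 = 13*1939 = 25207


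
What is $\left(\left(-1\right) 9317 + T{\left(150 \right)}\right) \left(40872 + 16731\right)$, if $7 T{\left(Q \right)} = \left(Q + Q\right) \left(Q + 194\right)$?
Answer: $312545649$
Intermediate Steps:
$T{\left(Q \right)} = \frac{2 Q \left(194 + Q\right)}{7}$ ($T{\left(Q \right)} = \frac{\left(Q + Q\right) \left(Q + 194\right)}{7} = \frac{2 Q \left(194 + Q\right)}{7}$)
$\left(\left(-1\right) 9317 + T{\left(150 \right)}\right) \left(40872 + 16731\right) = \left(\left(-1\right) 9317 + \frac{2}{7} \cdot 150 \left(194 + 150\right)\right) \left(40872 + 16731\right) = \left(-9317 + \frac{2}{7} \cdot 150 \cdot 344\right) 57603 = \left(-9317 + \frac{103200}{7}\right) 57603 = \frac{37981}{7} \cdot 57603 = 312545649$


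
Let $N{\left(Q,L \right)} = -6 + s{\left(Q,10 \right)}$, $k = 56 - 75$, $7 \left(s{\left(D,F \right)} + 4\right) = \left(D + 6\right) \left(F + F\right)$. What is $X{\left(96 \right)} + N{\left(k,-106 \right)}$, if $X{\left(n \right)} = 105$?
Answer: $\frac{405}{7} \approx 57.857$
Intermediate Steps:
$s{\left(D,F \right)} = -4 + \frac{2 F \left(6 + D\right)}{7}$ ($s{\left(D,F \right)} = -4 + \frac{\left(D + 6\right) \left(F + F\right)}{7} = -4 + \frac{\left(6 + D\right) 2 F}{7} = -4 + \frac{2 F \left(6 + D\right)}{7}$)
$k = -19$ ($k = 56 - 75 = -19$)
$N{\left(Q,L \right)} = \frac{50}{7} + \frac{20 Q}{7}$ ($N{\left(Q,L \right)} = -6 + \left(-4 + \frac{12}{7} \cdot 10 + \frac{2}{7} Q 10\right) = -6 + \left(-4 + \frac{120}{7} + \frac{20 Q}{7}\right) = -6 + \left(\frac{92}{7} + \frac{20 Q}{7}\right) = \frac{50}{7} + \frac{20 Q}{7}$)
$X{\left(96 \right)} + N{\left(k,-106 \right)} = 105 + \left(\frac{50}{7} + \frac{20}{7} \left(-19\right)\right) = 105 + \left(\frac{50}{7} - \frac{380}{7}\right) = 105 - \frac{330}{7} = \frac{405}{7}$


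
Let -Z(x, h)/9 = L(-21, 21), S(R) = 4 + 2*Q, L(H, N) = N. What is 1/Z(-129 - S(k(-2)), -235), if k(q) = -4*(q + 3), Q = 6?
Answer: -1/189 ≈ -0.0052910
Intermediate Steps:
k(q) = -12 - 4*q (k(q) = -4*(3 + q) = -12 - 4*q)
S(R) = 16 (S(R) = 4 + 2*6 = 4 + 12 = 16)
Z(x, h) = -189 (Z(x, h) = -9*21 = -189)
1/Z(-129 - S(k(-2)), -235) = 1/(-189) = -1/189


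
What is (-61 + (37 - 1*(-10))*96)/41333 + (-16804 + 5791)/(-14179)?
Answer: 518311058/586060607 ≈ 0.88440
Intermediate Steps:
(-61 + (37 - 1*(-10))*96)/41333 + (-16804 + 5791)/(-14179) = (-61 + (37 + 10)*96)*(1/41333) - 11013*(-1/14179) = (-61 + 47*96)*(1/41333) + 11013/14179 = (-61 + 4512)*(1/41333) + 11013/14179 = 4451*(1/41333) + 11013/14179 = 4451/41333 + 11013/14179 = 518311058/586060607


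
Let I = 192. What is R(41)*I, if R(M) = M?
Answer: 7872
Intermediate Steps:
R(41)*I = 41*192 = 7872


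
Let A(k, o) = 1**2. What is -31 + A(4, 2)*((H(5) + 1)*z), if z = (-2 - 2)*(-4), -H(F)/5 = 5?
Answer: -415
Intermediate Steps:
H(F) = -25 (H(F) = -5*5 = -25)
A(k, o) = 1
z = 16 (z = -4*(-4) = 16)
-31 + A(4, 2)*((H(5) + 1)*z) = -31 + 1*((-25 + 1)*16) = -31 + 1*(-24*16) = -31 + 1*(-384) = -31 - 384 = -415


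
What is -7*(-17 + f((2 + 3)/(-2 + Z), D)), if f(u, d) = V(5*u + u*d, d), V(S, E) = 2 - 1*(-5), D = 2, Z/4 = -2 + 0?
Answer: 70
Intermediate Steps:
Z = -8 (Z = 4*(-2 + 0) = 4*(-2) = -8)
V(S, E) = 7 (V(S, E) = 2 + 5 = 7)
f(u, d) = 7
-7*(-17 + f((2 + 3)/(-2 + Z), D)) = -7*(-17 + 7) = -7*(-10) = 70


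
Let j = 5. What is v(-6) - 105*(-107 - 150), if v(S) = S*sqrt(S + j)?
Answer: 26985 - 6*I ≈ 26985.0 - 6.0*I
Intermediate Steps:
v(S) = S*sqrt(5 + S) (v(S) = S*sqrt(S + 5) = S*sqrt(5 + S))
v(-6) - 105*(-107 - 150) = -6*sqrt(5 - 6) - 105*(-107 - 150) = -6*I - 105*(-257) = -6*I + 26985 = 26985 - 6*I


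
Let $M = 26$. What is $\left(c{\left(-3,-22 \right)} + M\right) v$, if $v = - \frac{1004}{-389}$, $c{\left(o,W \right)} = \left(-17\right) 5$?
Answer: $- \frac{59236}{389} \approx -152.28$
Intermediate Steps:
$c{\left(o,W \right)} = -85$
$v = \frac{1004}{389}$ ($v = \left(-1004\right) \left(- \frac{1}{389}\right) = \frac{1004}{389} \approx 2.581$)
$\left(c{\left(-3,-22 \right)} + M\right) v = \left(-85 + 26\right) \frac{1004}{389} = \left(-59\right) \frac{1004}{389} = - \frac{59236}{389}$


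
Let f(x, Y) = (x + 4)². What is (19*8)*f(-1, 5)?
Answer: 1368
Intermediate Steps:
f(x, Y) = (4 + x)²
(19*8)*f(-1, 5) = (19*8)*(4 - 1)² = 152*3² = 152*9 = 1368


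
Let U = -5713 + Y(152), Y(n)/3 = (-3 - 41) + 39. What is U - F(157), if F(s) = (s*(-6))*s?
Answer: 142166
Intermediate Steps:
Y(n) = -15 (Y(n) = 3*((-3 - 41) + 39) = 3*(-44 + 39) = 3*(-5) = -15)
F(s) = -6*s**2 (F(s) = (-6*s)*s = -6*s**2)
U = -5728 (U = -5713 - 15 = -5728)
U - F(157) = -5728 - (-6)*157**2 = -5728 - (-6)*24649 = -5728 - 1*(-147894) = -5728 + 147894 = 142166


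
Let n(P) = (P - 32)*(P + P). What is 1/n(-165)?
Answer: 1/65010 ≈ 1.5382e-5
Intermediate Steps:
n(P) = 2*P*(-32 + P) (n(P) = (-32 + P)*(2*P) = 2*P*(-32 + P))
1/n(-165) = 1/(2*(-165)*(-32 - 165)) = 1/(2*(-165)*(-197)) = 1/65010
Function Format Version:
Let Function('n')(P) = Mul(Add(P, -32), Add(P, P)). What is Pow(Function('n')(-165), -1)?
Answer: Rational(1, 65010) ≈ 1.5382e-5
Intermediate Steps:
Function('n')(P) = Mul(2, P, Add(-32, P)) (Function('n')(P) = Mul(Add(-32, P), Mul(2, P)) = Mul(2, P, Add(-32, P)))
Pow(Function('n')(-165), -1) = Pow(Mul(2, -165, Add(-32, -165)), -1) = Pow(Mul(2, -165, -197), -1) = Pow(65010, -1) = Rational(1, 65010)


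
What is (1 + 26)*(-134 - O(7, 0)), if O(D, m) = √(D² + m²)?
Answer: -3807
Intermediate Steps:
(1 + 26)*(-134 - O(7, 0)) = (1 + 26)*(-134 - √(7² + 0²)) = 27*(-134 - √(49 + 0)) = 27*(-134 - √49) = 27*(-134 - 1*7) = 27*(-134 - 7) = 27*(-141) = -3807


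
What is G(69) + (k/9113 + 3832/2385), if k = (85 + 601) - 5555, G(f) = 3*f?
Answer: 4522350986/21734505 ≈ 208.07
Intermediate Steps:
k = -4869 (k = 686 - 5555 = -4869)
G(69) + (k/9113 + 3832/2385) = 3*69 + (-4869/9113 + 3832/2385) = 207 + (-4869*1/9113 + 3832*(1/2385)) = 207 + (-4869/9113 + 3832/2385) = 207 + 23308451/21734505 = 4522350986/21734505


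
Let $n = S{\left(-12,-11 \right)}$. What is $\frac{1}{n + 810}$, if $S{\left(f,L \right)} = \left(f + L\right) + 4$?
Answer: $\frac{1}{791} \approx 0.0012642$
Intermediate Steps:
$S{\left(f,L \right)} = 4 + L + f$ ($S{\left(f,L \right)} = \left(L + f\right) + 4 = 4 + L + f$)
$n = -19$ ($n = 4 - 11 - 12 = -19$)
$\frac{1}{n + 810} = \frac{1}{-19 + 810} = \frac{1}{791}$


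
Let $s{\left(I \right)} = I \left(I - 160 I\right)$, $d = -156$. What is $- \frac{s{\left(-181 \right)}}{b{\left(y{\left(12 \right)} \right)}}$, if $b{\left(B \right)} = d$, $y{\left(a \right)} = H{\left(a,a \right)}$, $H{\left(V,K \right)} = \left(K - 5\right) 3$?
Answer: $- \frac{1736333}{52} \approx -33391.0$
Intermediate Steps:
$H{\left(V,K \right)} = -15 + 3 K$ ($H{\left(V,K \right)} = \left(-5 + K\right) 3 = -15 + 3 K$)
$y{\left(a \right)} = -15 + 3 a$
$b{\left(B \right)} = -156$
$s{\left(I \right)} = - 159 I^{2}$ ($s{\left(I \right)} = I \left(- 159 I\right) = - 159 I^{2}$)
$- \frac{s{\left(-181 \right)}}{b{\left(y{\left(12 \right)} \right)}} = - \frac{\left(-159\right) \left(-181\right)^{2}}{-156} = - \frac{\left(-159\right) 32761 \left(-1\right)}{156} = - \frac{\left(-5208999\right) \left(-1\right)}{156} = \left(-1\right) \frac{1736333}{52} = - \frac{1736333}{52}$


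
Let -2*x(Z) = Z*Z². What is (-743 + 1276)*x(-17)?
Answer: 2618629/2 ≈ 1.3093e+6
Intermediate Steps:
x(Z) = -Z³/2 (x(Z) = -Z*Z²/2 = -Z³/2)
(-743 + 1276)*x(-17) = (-743 + 1276)*(-½*(-17)³) = 533*(-½*(-4913)) = 533*(4913/2) = 2618629/2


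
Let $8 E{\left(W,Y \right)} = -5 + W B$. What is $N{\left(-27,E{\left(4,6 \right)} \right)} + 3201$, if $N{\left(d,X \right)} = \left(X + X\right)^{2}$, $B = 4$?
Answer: $\frac{51337}{16} \approx 3208.6$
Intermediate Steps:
$E{\left(W,Y \right)} = - \frac{5}{8} + \frac{W}{2}$ ($E{\left(W,Y \right)} = \frac{-5 + W 4}{8} = \frac{-5 + 4 W}{8} = - \frac{5}{8} + \frac{W}{2}$)
$N{\left(d,X \right)} = 4 X^{2}$ ($N{\left(d,X \right)} = \left(2 X\right)^{2} = 4 X^{2}$)
$N{\left(-27,E{\left(4,6 \right)} \right)} + 3201 = 4 \left(- \frac{5}{8} + \frac{1}{2} \cdot 4\right)^{2} + 3201 = 4 \left(- \frac{5}{8} + 2\right)^{2} + 3201 = 4 \left(\frac{11}{8}\right)^{2} + 3201 = 4 \cdot \frac{121}{64} + 3201 = \frac{121}{16} + 3201 = \frac{51337}{16}$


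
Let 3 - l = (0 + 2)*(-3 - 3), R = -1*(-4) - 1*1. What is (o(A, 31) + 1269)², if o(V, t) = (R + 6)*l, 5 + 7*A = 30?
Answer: 1971216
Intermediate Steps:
A = 25/7 (A = -5/7 + (⅐)*30 = -5/7 + 30/7 = 25/7 ≈ 3.5714)
R = 3 (R = 4 - 1 = 3)
l = 15 (l = 3 - (0 + 2)*(-3 - 3) = 3 - 2*(-6) = 3 - 1*(-12) = 3 + 12 = 15)
o(V, t) = 135 (o(V, t) = (3 + 6)*15 = 9*15 = 135)
(o(A, 31) + 1269)² = (135 + 1269)² = 1404² = 1971216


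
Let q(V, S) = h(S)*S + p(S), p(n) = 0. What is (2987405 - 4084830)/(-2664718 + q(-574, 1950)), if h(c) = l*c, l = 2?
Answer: -1097425/4940282 ≈ -0.22214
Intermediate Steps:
h(c) = 2*c
q(V, S) = 2*S² (q(V, S) = (2*S)*S + 0 = 2*S² + 0 = 2*S²)
(2987405 - 4084830)/(-2664718 + q(-574, 1950)) = (2987405 - 4084830)/(-2664718 + 2*1950²) = -1097425/(-2664718 + 2*3802500) = -1097425/(-2664718 + 7605000) = -1097425/4940282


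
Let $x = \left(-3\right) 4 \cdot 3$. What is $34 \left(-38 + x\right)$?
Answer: $-2516$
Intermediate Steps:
$x = -36$ ($x = \left(-12\right) 3 = -36$)
$34 \left(-38 + x\right) = 34 \left(-38 - 36\right) = 34 \left(-74\right) = -2516$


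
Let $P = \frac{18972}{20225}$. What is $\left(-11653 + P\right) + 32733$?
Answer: $\frac{426361972}{20225} \approx 21081.0$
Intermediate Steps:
$P = \frac{18972}{20225}$ ($P = 18972 \cdot \frac{1}{20225} = \frac{18972}{20225} \approx 0.93805$)
$\left(-11653 + P\right) + 32733 = \left(-11653 + \frac{18972}{20225}\right) + 32733 = - \frac{235662953}{20225} + 32733 = \frac{426361972}{20225}$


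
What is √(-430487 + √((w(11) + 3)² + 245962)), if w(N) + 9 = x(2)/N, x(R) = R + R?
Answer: √(-52088927 + 77*√607454)/11 ≈ 655.74*I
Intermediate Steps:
x(R) = 2*R
w(N) = -9 + 4/N (w(N) = -9 + (2*2)/N = -9 + 4/N)
√(-430487 + √((w(11) + 3)² + 245962)) = √(-430487 + √(((-9 + 4/11) + 3)² + 245962)) = √(-430487 + √((-95/11 + 3)² + 245962)) = √(-430487 + √((-62/11)² + 245962)) = √(-430487 + √(3844/121 + 245962)) = √(-430487 + √(29765246/121)) = √(-430487 + 7*√607454/11)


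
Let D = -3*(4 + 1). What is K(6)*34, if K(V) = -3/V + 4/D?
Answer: -391/15 ≈ -26.067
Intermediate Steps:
D = -15 (D = -3*5 = -15)
K(V) = -4/15 - 3/V (K(V) = -3/V + 4/(-15) = -3/V + 4*(-1/15) = -3/V - 4/15 = -4/15 - 3/V)
K(6)*34 = (-4/15 - 3/6)*34 = (-4/15 - 3*1/6)*34 = (-4/15 - 1/2)*34 = -23/30*34 = -391/15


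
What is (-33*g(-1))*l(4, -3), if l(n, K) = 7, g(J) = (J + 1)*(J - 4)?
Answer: 0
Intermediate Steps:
g(J) = (1 + J)*(-4 + J)
(-33*g(-1))*l(4, -3) = -33*(-4 + (-1)**2 - 3*(-1))*7 = -33*(-4 + 1 + 3)*7 = -33*0*7 = 0*7 = 0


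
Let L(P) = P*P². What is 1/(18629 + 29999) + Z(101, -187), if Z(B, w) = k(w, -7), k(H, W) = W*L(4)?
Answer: -21785343/48628 ≈ -448.00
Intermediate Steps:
L(P) = P³
k(H, W) = 64*W (k(H, W) = W*4³ = W*64 = 64*W)
Z(B, w) = -448 (Z(B, w) = 64*(-7) = -448)
1/(18629 + 29999) + Z(101, -187) = 1/(18629 + 29999) - 448 = 1/48628 - 448 = -21785343/48628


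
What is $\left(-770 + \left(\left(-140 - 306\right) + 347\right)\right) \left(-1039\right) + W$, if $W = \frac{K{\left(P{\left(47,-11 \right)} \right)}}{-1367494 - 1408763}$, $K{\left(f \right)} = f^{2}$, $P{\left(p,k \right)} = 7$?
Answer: $\frac{2506657458938}{2776257} \approx 9.0289 \cdot 10^{5}$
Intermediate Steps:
$W = - \frac{49}{2776257}$ ($W = \frac{7^{2}}{-1367494 - 1408763} = \frac{49}{-1367494 - 1408763} = \frac{49}{-2776257} = 49 \left(- \frac{1}{2776257}\right) = - \frac{49}{2776257} \approx -1.765 \cdot 10^{-5}$)
$\left(-770 + \left(\left(-140 - 306\right) + 347\right)\right) \left(-1039\right) + W = \left(-770 + \left(\left(-140 - 306\right) + 347\right)\right) \left(-1039\right) - \frac{49}{2776257} = \left(-770 + \left(-446 + 347\right)\right) \left(-1039\right) - \frac{49}{2776257} = \left(-770 - 99\right) \left(-1039\right) - \frac{49}{2776257} = \left(-869\right) \left(-1039\right) - \frac{49}{2776257} = 902891 - \frac{49}{2776257} = \frac{2506657458938}{2776257}$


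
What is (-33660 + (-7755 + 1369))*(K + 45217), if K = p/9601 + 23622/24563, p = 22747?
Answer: -427061830410623084/235829363 ≈ -1.8109e+9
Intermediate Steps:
K = 785529383/235829363 (K = 22747/9601 + 23622/24563 = 785529383/235829363 ≈ 3.3309)
(-33660 + (-7755 + 1369))*(K + 45217) = (-33660 + (-7755 + 1369))*(785529383/235829363 + 45217) = (-33660 - 6386)*(10664281836154/235829363) = -40046*10664281836154/235829363 = -427061830410623084/235829363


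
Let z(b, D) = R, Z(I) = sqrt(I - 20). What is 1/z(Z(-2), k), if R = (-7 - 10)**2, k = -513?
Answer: 1/289 ≈ 0.0034602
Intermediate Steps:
Z(I) = sqrt(-20 + I)
R = 289 (R = (-17)**2 = 289)
z(b, D) = 289
1/z(Z(-2), k) = 1/289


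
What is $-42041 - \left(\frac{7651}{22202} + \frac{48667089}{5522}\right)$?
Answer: $- \frac{1558688046001}{30649861} \approx -50855.0$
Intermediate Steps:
$-42041 - \left(\frac{7651}{22202} + \frac{48667089}{5522}\right) = -42041 - \left(\frac{7651}{22202} + \frac{5601}{\left(-11044\right) \left(- \frac{1}{17378}\right)}\right) = -42041 - \left(\frac{7651}{22202} + \frac{5601}{\frac{5522}{8689}}\right) = -42041 - \frac{270137239700}{30649861} = - \frac{1558688046001}{30649861}$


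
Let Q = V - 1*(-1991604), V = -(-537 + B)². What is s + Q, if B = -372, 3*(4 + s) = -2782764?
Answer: 237731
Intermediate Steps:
s = -927592 (s = -4 + (⅓)*(-2782764) = -4 - 927588 = -927592)
V = -826281 (V = -(-537 - 372)² = -1*(-909)² = -1*826281 = -826281)
Q = 1165323 (Q = -826281 - 1*(-1991604) = -826281 + 1991604 = 1165323)
s + Q = -927592 + 1165323 = 237731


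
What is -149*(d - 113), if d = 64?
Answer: 7301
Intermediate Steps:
-149*(d - 113) = -149*(64 - 113) = -149*(-49) = 7301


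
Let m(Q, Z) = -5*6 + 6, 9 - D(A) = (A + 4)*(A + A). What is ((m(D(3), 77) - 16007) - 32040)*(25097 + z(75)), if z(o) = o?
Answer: -1210043212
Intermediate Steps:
D(A) = 9 - 2*A*(4 + A) (D(A) = 9 - (A + 4)*(A + A) = 9 - (4 + A)*2*A = 9 - 2*A*(4 + A))
m(Q, Z) = -24 (m(Q, Z) = -30 + 6 = -24)
((m(D(3), 77) - 16007) - 32040)*(25097 + z(75)) = ((-24 - 16007) - 32040)*(25097 + 75) = (-16031 - 32040)*25172 = -48071*25172 = -1210043212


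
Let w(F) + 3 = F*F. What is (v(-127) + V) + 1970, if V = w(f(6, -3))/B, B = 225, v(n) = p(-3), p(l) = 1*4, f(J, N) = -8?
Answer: 444211/225 ≈ 1974.3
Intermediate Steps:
p(l) = 4
w(F) = -3 + F² (w(F) = -3 + F*F = -3 + F²)
v(n) = 4
V = 61/225 (V = (-3 + (-8)²)/225 = (-3 + 64)*(1/225) = 61*(1/225) = 61/225 ≈ 0.27111)
(v(-127) + V) + 1970 = (4 + 61/225) + 1970 = 961/225 + 1970 = 444211/225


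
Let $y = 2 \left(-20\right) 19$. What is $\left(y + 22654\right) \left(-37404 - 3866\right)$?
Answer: $-903565380$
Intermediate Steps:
$y = -760$ ($y = \left(-40\right) 19 = -760$)
$\left(y + 22654\right) \left(-37404 - 3866\right) = \left(-760 + 22654\right) \left(-37404 - 3866\right) = 21894 \left(-41270\right) = -903565380$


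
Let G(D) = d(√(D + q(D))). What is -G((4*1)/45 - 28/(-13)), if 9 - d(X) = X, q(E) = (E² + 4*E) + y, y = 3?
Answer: -9 + √6585619/585 ≈ -4.6133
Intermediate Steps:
q(E) = 3 + E² + 4*E (q(E) = (E² + 4*E) + 3 = 3 + E² + 4*E)
d(X) = 9 - X
G(D) = 9 - √(3 + D² + 5*D) (G(D) = 9 - √(D + (3 + D² + 4*D)) = 9 - √(3 + D² + 5*D))
-G((4*1)/45 - 28/(-13)) = -(9 - √(3 + ((4*1)/45 - 28/(-13))² + 5*((4*1)/45 - 28/(-13)))) = -(9 - √(3 + (4*(1/45) - 28*(-1/13))² + 5*(4*(1/45) - 28*(-1/13)))) = -(9 - √(3 + (4/45 + 28/13)² + 5*(4/45 + 28/13))) = -(9 - √(3 + (1312/585)² + 5*(1312/585))) = -(9 - √(3 + 1721344/342225 + 1312/117)) = -(9 - √(6585619/342225)) = -(9 - √6585619/585) = -9 + √6585619/585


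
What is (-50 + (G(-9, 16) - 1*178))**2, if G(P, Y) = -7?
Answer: 55225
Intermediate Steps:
(-50 + (G(-9, 16) - 1*178))**2 = (-50 + (-7 - 1*178))**2 = (-50 + (-7 - 178))**2 = (-50 - 185)**2 = (-235)**2 = 55225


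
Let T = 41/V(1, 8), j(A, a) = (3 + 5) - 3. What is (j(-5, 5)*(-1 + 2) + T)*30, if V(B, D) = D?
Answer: 1215/4 ≈ 303.75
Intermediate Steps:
j(A, a) = 5 (j(A, a) = 8 - 3 = 5)
T = 41/8 ≈ 5.1250
(j(-5, 5)*(-1 + 2) + T)*30 = (5*(-1 + 2) + 41/8)*30 = (5*1 + 41/8)*30 = (5 + 41/8)*30 = (81/8)*30 = 1215/4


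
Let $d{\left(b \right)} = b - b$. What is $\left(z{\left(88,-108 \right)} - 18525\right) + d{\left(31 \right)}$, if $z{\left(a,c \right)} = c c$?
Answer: $-6861$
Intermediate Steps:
$d{\left(b \right)} = 0$
$z{\left(a,c \right)} = c^{2}$
$\left(z{\left(88,-108 \right)} - 18525\right) + d{\left(31 \right)} = \left(\left(-108\right)^{2} - 18525\right) + 0 = \left(11664 - 18525\right) + 0 = -6861 + 0 = -6861$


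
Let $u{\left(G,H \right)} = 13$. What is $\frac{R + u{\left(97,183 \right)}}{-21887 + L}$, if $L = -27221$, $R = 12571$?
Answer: $- \frac{3146}{12277} \approx -0.25625$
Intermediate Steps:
$\frac{R + u{\left(97,183 \right)}}{-21887 + L} = \frac{12571 + 13}{-21887 - 27221} = \frac{12584}{-49108} = 12584 \left(- \frac{1}{49108}\right) = - \frac{3146}{12277}$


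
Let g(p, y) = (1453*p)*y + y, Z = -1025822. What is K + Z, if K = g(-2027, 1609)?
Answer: -4739900892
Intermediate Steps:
g(p, y) = y + 1453*p*y (g(p, y) = 1453*p*y + y = y + 1453*p*y)
K = -4738875070 (K = 1609*(1 + 1453*(-2027)) = 1609*(1 - 2945231) = 1609*(-2945230) = -4738875070)
K + Z = -4738875070 - 1025822 = -4739900892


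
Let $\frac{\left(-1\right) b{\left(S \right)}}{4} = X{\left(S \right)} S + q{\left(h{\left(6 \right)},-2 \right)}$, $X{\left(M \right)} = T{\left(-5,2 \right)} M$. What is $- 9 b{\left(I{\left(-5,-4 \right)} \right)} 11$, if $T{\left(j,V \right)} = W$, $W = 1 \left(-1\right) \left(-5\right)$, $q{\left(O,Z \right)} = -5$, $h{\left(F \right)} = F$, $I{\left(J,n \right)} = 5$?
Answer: $47520$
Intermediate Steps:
$W = 5$ ($W = \left(-1\right) \left(-5\right) = 5$)
$T{\left(j,V \right)} = 5$
$X{\left(M \right)} = 5 M$
$b{\left(S \right)} = 20 - 20 S^{2}$ ($b{\left(S \right)} = - 4 \left(5 S S - 5\right) = - 4 \left(5 S^{2} - 5\right) = - 4 \left(-5 + 5 S^{2}\right) = 20 - 20 S^{2}$)
$- 9 b{\left(I{\left(-5,-4 \right)} \right)} 11 = - 9 \left(20 - 20 \cdot 5^{2}\right) 11 = - 9 \left(20 - 500\right) 11 = \left(-9\right) \left(-480\right) 11 = 4320 \cdot 11 = 47520$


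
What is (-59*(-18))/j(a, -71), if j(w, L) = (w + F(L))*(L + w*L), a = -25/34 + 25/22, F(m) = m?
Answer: 18568539/122791802 ≈ 0.15122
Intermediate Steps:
a = 75/187 (a = -25*1/34 + 25*(1/22) = -25/34 + 25/22 = 75/187 ≈ 0.40107)
j(w, L) = (L + w)*(L + L*w) (j(w, L) = (w + L)*(L + w*L) = (L + w)*(L + L*w))
(-59*(-18))/j(a, -71) = (-59*(-18))/((-71*(-71 + 75/187 + (75/187)² - 71*75/187))) = 1062/((-71*(-71 + 75/187 + 5625/34969 - 5325/187))) = 1062/((-71*(-3458924/34969))) = 1062/(245583604/34969) = 1062*(34969/245583604) = 18568539/122791802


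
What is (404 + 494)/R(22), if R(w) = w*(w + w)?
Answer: 449/484 ≈ 0.92769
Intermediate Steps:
R(w) = 2*w² (R(w) = w*(2*w) = 2*w²)
(404 + 494)/R(22) = (404 + 494)/((2*22²)) = 898/((2*484)) = 898/968 = 898*(1/968) = 449/484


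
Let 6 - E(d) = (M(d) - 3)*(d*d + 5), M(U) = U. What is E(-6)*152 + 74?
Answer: 57074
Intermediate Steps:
E(d) = 6 - (-3 + d)*(5 + d²) (E(d) = 6 - (d - 3)*(d*d + 5) = 6 - (-3 + d)*(d² + 5) = 6 - (-3 + d)*(5 + d²))
E(-6)*152 + 74 = (21 - 1*(-6)³ - 5*(-6) + 3*(-6)²)*152 + 74 = (21 - 1*(-216) + 30 + 3*36)*152 + 74 = (21 + 216 + 30 + 108)*152 + 74 = 375*152 + 74 = 57000 + 74 = 57074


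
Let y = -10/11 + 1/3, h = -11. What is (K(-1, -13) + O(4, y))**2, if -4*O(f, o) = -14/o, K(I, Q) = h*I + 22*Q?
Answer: 114083761/1444 ≈ 79005.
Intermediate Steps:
K(I, Q) = -11*I + 22*Q
y = -19/33 (y = -10*1/11 + 1*(1/3) = -10/11 + 1/3 = -19/33 ≈ -0.57576)
O(f, o) = 7/(2*o) (O(f, o) = -(-7)/(2*o) = 7/(2*o))
(K(-1, -13) + O(4, y))**2 = ((-11*(-1) + 22*(-13)) + 7/(2*(-19/33)))**2 = ((11 - 286) + (7/2)*(-33/19))**2 = (-275 - 231/38)**2 = (-10681/38)**2 = 114083761/1444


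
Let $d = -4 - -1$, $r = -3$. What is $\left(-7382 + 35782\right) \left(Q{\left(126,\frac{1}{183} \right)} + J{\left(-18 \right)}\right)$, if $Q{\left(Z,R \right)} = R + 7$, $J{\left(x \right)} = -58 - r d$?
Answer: $- \frac{311803600}{183} \approx -1.7038 \cdot 10^{6}$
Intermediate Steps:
$d = -3$ ($d = -4 + 1 = -3$)
$J{\left(x \right)} = -67$ ($J{\left(x \right)} = -58 - \left(-3\right) \left(-3\right) = -58 - 9 = -67$)
$Q{\left(Z,R \right)} = 7 + R$
$\left(-7382 + 35782\right) \left(Q{\left(126,\frac{1}{183} \right)} + J{\left(-18 \right)}\right) = \left(-7382 + 35782\right) \left(\left(7 + \frac{1}{183}\right) - 67\right) = 28400 \left(\left(7 + \frac{1}{183}\right) - 67\right) = 28400 \left(\frac{1282}{183} - 67\right) = 28400 \left(- \frac{10979}{183}\right) = - \frac{311803600}{183}$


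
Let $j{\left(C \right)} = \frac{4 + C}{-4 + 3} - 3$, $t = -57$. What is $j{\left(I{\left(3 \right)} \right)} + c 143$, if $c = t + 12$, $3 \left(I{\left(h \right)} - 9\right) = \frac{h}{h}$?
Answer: $- \frac{19354}{3} \approx -6451.3$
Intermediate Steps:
$I{\left(h \right)} = \frac{28}{3}$ ($I{\left(h \right)} = 9 + \frac{h \frac{1}{h}}{3} = 9 + \frac{1}{3} \cdot 1 = 9 + \frac{1}{3} = \frac{28}{3}$)
$j{\left(C \right)} = -7 - C$ ($j{\left(C \right)} = \frac{4 + C}{-1} - 3 = \left(4 + C\right) \left(-1\right) - 3 = \left(-4 - C\right) - 3 = -7 - C$)
$c = -45$ ($c = -57 + 12 = -45$)
$j{\left(I{\left(3 \right)} \right)} + c 143 = \left(-7 - \frac{28}{3}\right) - 6435 = - \frac{49}{3} - 6435 = - \frac{19354}{3}$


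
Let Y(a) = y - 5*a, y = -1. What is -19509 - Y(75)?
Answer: -19133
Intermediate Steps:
Y(a) = -1 - 5*a
-19509 - Y(75) = -19509 - (-1 - 5*75) = -19509 - (-1 - 375) = -19509 - 1*(-376) = -19509 + 376 = -19133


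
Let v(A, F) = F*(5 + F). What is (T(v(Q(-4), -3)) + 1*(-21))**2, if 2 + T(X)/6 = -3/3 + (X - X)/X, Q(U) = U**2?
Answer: 1521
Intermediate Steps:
T(X) = -18 (T(X) = -12 + 6*(-3/3 + (X - X)/X) = -12 + 6*(-3*1/3 + 0/X) = -12 + 6*(-1 + 0) = -12 + 6*(-1) = -12 - 6 = -18)
(T(v(Q(-4), -3)) + 1*(-21))**2 = (-18 + 1*(-21))**2 = (-18 - 21)**2 = (-39)**2 = 1521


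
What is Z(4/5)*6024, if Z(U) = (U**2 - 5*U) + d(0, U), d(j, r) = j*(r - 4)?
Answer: -506016/25 ≈ -20241.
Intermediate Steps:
d(j, r) = j*(-4 + r)
Z(U) = U**2 - 5*U (Z(U) = (U**2 - 5*U) + 0*(-4 + U) = (U**2 - 5*U) + 0 = U**2 - 5*U)
Z(4/5)*6024 = ((4/5)*(-5 + 4/5))*6024 = ((4*(1/5))*(-5 + 4*(1/5)))*6024 = (4*(-5 + 4/5)/5)*6024 = ((4/5)*(-21/5))*6024 = -84/25*6024 = -506016/25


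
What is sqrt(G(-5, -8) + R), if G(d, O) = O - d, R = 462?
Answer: 3*sqrt(51) ≈ 21.424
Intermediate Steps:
sqrt(G(-5, -8) + R) = sqrt((-8 - 1*(-5)) + 462) = sqrt((-8 + 5) + 462) = sqrt(-3 + 462) = sqrt(459) = 3*sqrt(51)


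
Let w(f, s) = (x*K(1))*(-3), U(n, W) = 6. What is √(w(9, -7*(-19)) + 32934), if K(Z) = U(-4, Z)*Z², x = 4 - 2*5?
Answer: √33042 ≈ 181.77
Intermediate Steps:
x = -6 (x = 4 - 10 = -6)
K(Z) = 6*Z²
w(f, s) = 108 (w(f, s) = -36*1²*(-3) = -36*(-3) = 108)
√(w(9, -7*(-19)) + 32934) = √(108 + 32934) = √33042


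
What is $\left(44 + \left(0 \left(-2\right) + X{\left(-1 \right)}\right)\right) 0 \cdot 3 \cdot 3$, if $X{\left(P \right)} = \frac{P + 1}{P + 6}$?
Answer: $0$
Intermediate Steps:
$X{\left(P \right)} = \frac{1 + P}{6 + P}$
$\left(44 + \left(0 \left(-2\right) + X{\left(-1 \right)}\right)\right) 0 \cdot 3 \cdot 3 = \left(44 + \left(0 \left(-2\right) + \frac{1 - 1}{6 - 1}\right)\right) 0 \cdot 3 \cdot 3 = \left(44 + \left(0 + \frac{1}{5} \cdot 0\right)\right) 0 \cdot 3 = \left(44 + \left(0 + \frac{1}{5} \cdot 0\right)\right) 0 = \left(44 + \left(0 + 0\right)\right) 0 = \left(44 + 0\right) 0 = 44 \cdot 0 = 0$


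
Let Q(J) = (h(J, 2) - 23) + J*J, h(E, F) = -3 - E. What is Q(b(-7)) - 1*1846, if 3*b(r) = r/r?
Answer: -16850/9 ≈ -1872.2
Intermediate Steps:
b(r) = ⅓ (b(r) = (r/r)/3 = (⅓)*1 = ⅓)
Q(J) = -26 + J² - J (Q(J) = ((-3 - J) - 23) + J*J = (-26 - J) + J² = -26 + J² - J)
Q(b(-7)) - 1*1846 = (-26 + (⅓)² - 1*⅓) - 1*1846 = (-26 + ⅑ - ⅓) - 1846 = -236/9 - 1846 = -16850/9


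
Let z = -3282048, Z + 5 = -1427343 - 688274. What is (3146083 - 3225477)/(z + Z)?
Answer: 39697/2698835 ≈ 0.014709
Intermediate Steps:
Z = -2115622 (Z = -5 + (-1427343 - 688274) = -5 - 2115617 = -2115622)
(3146083 - 3225477)/(z + Z) = (3146083 - 3225477)/(-3282048 - 2115622) = -79394/(-5397670) = -79394*(-1/5397670) = 39697/2698835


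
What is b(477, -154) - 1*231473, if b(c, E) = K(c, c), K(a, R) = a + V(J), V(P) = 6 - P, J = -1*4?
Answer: -230986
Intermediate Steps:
J = -4
K(a, R) = 10 + a (K(a, R) = a + (6 - 1*(-4)) = a + (6 + 4) = a + 10 = 10 + a)
b(c, E) = 10 + c
b(477, -154) - 1*231473 = (10 + 477) - 1*231473 = 487 - 231473 = -230986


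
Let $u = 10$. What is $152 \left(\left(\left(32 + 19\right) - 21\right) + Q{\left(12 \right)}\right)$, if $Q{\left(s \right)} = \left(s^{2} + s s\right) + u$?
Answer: $49856$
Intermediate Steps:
$Q{\left(s \right)} = 10 + 2 s^{2}$ ($Q{\left(s \right)} = \left(s^{2} + s s\right) + 10 = \left(s^{2} + s^{2}\right) + 10 = 2 s^{2} + 10 = 10 + 2 s^{2}$)
$152 \left(\left(\left(32 + 19\right) - 21\right) + Q{\left(12 \right)}\right) = 152 \left(\left(\left(32 + 19\right) - 21\right) + \left(10 + 2 \cdot 12^{2}\right)\right) = 152 \left(\left(51 - 21\right) + \left(10 + 2 \cdot 144\right)\right) = 152 \left(30 + \left(10 + 288\right)\right) = 152 \left(30 + 298\right) = 152 \cdot 328 = 49856$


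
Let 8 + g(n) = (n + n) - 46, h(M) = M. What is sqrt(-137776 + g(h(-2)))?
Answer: I*sqrt(137834) ≈ 371.26*I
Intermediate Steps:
g(n) = -54 + 2*n (g(n) = -8 + ((n + n) - 46) = -8 + (2*n - 46) = -8 + (-46 + 2*n) = -54 + 2*n)
sqrt(-137776 + g(h(-2))) = sqrt(-137776 + (-54 + 2*(-2))) = sqrt(-137776 + (-54 - 4)) = sqrt(-137776 - 58) = sqrt(-137834) = I*sqrt(137834)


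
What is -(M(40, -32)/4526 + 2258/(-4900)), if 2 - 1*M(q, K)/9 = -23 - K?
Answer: 1316051/2772175 ≈ 0.47474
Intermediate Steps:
M(q, K) = 225 + 9*K (M(q, K) = 18 - 9*(-23 - K) = 18 + (207 + 9*K) = 225 + 9*K)
-(M(40, -32)/4526 + 2258/(-4900)) = -((225 + 9*(-32))/4526 + 2258/(-4900)) = -((225 - 288)*(1/4526) + 2258*(-1/4900)) = -(-63*1/4526 - 1129/2450) = -(-63/4526 - 1129/2450) = -1*(-1316051/2772175) = 1316051/2772175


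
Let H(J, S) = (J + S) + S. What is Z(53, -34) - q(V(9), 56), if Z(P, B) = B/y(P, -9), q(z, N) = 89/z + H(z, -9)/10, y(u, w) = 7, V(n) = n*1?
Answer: -8723/630 ≈ -13.846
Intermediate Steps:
V(n) = n
H(J, S) = J + 2*S
q(z, N) = -9/5 + 89/z + z/10 (q(z, N) = 89/z + (z + 2*(-9))/10 = 89/z + (z - 18)*(1/10) = 89/z + (-18 + z)*(1/10) = 89/z + (-9/5 + z/10) = -9/5 + 89/z + z/10)
Z(P, B) = B/7
Z(53, -34) - q(V(9), 56) = (1/7)*(-34) - (890 + 9*(-18 + 9))/(10*9) = -34/7 - (890 + 9*(-9))/(10*9) = -34/7 - (890 - 81)/(10*9) = -34/7 - 809/(10*9) = -34/7 - 1*809/90 = -34/7 - 809/90 = -8723/630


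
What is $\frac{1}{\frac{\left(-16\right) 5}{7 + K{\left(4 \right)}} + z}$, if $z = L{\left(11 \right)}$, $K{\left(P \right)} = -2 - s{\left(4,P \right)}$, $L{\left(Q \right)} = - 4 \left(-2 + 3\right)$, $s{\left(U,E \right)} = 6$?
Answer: $\frac{1}{76} \approx 0.013158$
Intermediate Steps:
$L{\left(Q \right)} = -4$ ($L{\left(Q \right)} = \left(-4\right) 1 = -4$)
$K{\left(P \right)} = -8$ ($K{\left(P \right)} = -2 - 6 = -8$)
$z = -4$
$\frac{1}{\frac{\left(-16\right) 5}{7 + K{\left(4 \right)}} + z} = \frac{1}{\frac{\left(-16\right) 5}{7 - 8} - 4} = \frac{1}{- \frac{80}{-1} - 4} = \frac{1}{\left(-80\right) \left(-1\right) - 4} = \frac{1}{80 - 4} = \frac{1}{76}$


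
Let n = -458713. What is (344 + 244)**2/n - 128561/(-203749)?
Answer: -11472392263/93462315037 ≈ -0.12275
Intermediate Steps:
(344 + 244)**2/n - 128561/(-203749) = (344 + 244)**2/(-458713) - 128561/(-203749) = 588**2*(-1/458713) - 128561*(-1/203749) = 345744*(-1/458713) + 128561/203749 = -345744/458713 + 128561/203749 = -11472392263/93462315037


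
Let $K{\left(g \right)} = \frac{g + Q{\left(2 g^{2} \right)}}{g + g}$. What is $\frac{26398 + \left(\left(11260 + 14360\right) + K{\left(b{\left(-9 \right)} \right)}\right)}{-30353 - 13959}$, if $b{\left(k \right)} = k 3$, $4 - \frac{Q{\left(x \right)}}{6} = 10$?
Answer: $- \frac{312115}{265872} \approx -1.1739$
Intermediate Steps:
$Q{\left(x \right)} = -36$ ($Q{\left(x \right)} = 24 - 60 = -36$)
$b{\left(k \right)} = 3 k$
$K{\left(g \right)} = \frac{-36 + g}{2 g}$ ($K{\left(g \right)} = \frac{g - 36}{g + g} = \frac{-36 + g}{2 g}$)
$\frac{26398 + \left(\left(11260 + 14360\right) + K{\left(b{\left(-9 \right)} \right)}\right)}{-30353 - 13959} = \frac{26398 + \left(\left(11260 + 14360\right) + \frac{-36 + 3 \left(-9\right)}{2 \cdot 3 \left(-9\right)}\right)}{-30353 - 13959} = \frac{26398 + \left(25620 + \frac{-36 - 27}{2 \left(-27\right)}\right)}{-44312} = \left(26398 + \left(25620 + \frac{1}{2} \left(- \frac{1}{27}\right) \left(-63\right)\right)\right) \left(- \frac{1}{44312}\right) = \left(26398 + \left(25620 + \frac{7}{6}\right)\right) \left(- \frac{1}{44312}\right) = \left(26398 + \frac{153727}{6}\right) \left(- \frac{1}{44312}\right) = \frac{312115}{6} \left(- \frac{1}{44312}\right) = - \frac{312115}{265872}$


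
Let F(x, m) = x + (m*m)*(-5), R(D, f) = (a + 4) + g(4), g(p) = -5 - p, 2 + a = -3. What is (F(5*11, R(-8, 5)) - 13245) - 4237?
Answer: -17927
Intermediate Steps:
a = -5 (a = -2 - 3 = -5)
R(D, f) = -10 (R(D, f) = (-5 + 4) + (-5 - 1*4) = -1 + (-5 - 4) = -1 - 9 = -10)
F(x, m) = x - 5*m² (F(x, m) = x + m²*(-5) = x - 5*m²)
(F(5*11, R(-8, 5)) - 13245) - 4237 = ((5*11 - 5*(-10)²) - 13245) - 4237 = ((55 - 5*100) - 13245) - 4237 = ((55 - 500) - 13245) - 4237 = (-445 - 13245) - 4237 = -13690 - 4237 = -17927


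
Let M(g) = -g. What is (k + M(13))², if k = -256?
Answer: 72361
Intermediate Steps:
(k + M(13))² = (-256 - 1*13)² = (-256 - 13)² = (-269)² = 72361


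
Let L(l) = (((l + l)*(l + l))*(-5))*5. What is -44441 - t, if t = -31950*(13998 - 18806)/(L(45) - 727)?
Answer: -8877995507/203227 ≈ -43685.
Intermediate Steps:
L(l) = -100*l² (L(l) = (((2*l)*(2*l))*(-5))*5 = ((4*l²)*(-5))*5 = -20*l²*5 = -100*l²)
t = -153615600/203227 (t = -31950*(13998 - 18806)/(-100*45² - 727) = -31950*(-4808/(-100*2025 - 727)) = -31950*(-4808/(-202500 - 727)) = -31950/((-203227*(-1/4808))) = -31950/203227/4808 = -31950*4808/203227 = -153615600/203227 ≈ -755.88)
-44441 - t = -44441 - 1*(-153615600/203227) = -44441 + 153615600/203227 = -8877995507/203227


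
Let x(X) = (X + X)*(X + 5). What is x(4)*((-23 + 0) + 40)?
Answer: 1224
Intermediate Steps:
x(X) = 2*X*(5 + X) (x(X) = (2*X)*(5 + X) = 2*X*(5 + X))
x(4)*((-23 + 0) + 40) = (2*4*(5 + 4))*((-23 + 0) + 40) = (2*4*9)*(-23 + 40) = 72*17 = 1224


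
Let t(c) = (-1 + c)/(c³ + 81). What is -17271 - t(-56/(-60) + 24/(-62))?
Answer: -140939979047244/8160501689 ≈ -17271.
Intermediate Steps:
t(c) = (-1 + c)/(81 + c³)
-17271 - t(-56/(-60) + 24/(-62)) = -17271 - (-1 + (-56/(-60) + 24/(-62)))/(81 + (-56/(-60) + 24/(-62))³) = -17271 - (-1 + (-56*(-1/60) + 24*(-1/62)))/(81 + (-56*(-1/60) + 24*(-1/62))³) = -17271 - (-1 + (14/15 - 12/31))/(81 + (14/15 - 12/31)³) = -17271 - (-1 + 254/465)/(81 + (254/465)³) = -17271 - (-211)/((81 + 16387064/100544625)*465) = -17271 - (-211)/(8160501689/100544625*465) = -17271 - 100544625*(-211)/(8160501689*465) = -17271 - 1*(-45623475/8160501689) = -17271 + 45623475/8160501689 = -140939979047244/8160501689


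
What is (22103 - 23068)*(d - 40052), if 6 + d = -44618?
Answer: 81712340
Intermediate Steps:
d = -44624 (d = -6 - 44618 = -44624)
(22103 - 23068)*(d - 40052) = (22103 - 23068)*(-44624 - 40052) = -965*(-84676) = 81712340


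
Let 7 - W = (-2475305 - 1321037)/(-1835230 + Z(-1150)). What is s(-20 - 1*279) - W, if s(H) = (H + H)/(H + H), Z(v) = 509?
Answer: -7211984/1834721 ≈ -3.9308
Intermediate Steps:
s(H) = 1 (s(H) = (2*H)/((2*H)) = (2*H)*(1/(2*H)) = 1)
W = 9046705/1834721 (W = 7 - (-2475305 - 1321037)/(-1835230 + 509) = 7 - (-3796342)/(-1834721) = 7 - (-3796342)*(-1)/1834721 = 7 - 1*3796342/1834721 = 7 - 3796342/1834721 = 9046705/1834721 ≈ 4.9308)
s(-20 - 1*279) - W = 1 - 1*9046705/1834721 = 1 - 9046705/1834721 = -7211984/1834721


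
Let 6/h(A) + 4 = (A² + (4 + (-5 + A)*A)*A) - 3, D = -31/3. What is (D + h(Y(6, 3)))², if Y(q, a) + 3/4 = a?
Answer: 217887121/1734489 ≈ 125.62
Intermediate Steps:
Y(q, a) = -¾ + a
D = -31/3 (D = -31*⅓ = -31/3 ≈ -10.333)
h(A) = 6/(-7 + A² + A*(4 + A*(-5 + A))) (h(A) = 6/(-4 + ((A² + (4 + (-5 + A)*A)*A) - 3)) = 6/(-4 + ((A² + (4 + A*(-5 + A))*A) - 3)) = 6/(-4 + ((A² + A*(4 + A*(-5 + A))) - 3)) = 6/(-4 + (-3 + A² + A*(4 + A*(-5 + A)))) = 6/(-7 + A² + A*(4 + A*(-5 + A))))
(D + h(Y(6, 3)))² = (-31/3 + 6/(-7 + (-¾ + 3)³ - 4*(-¾ + 3)² + 4*(-¾ + 3)))² = (-31/3 + 6/(-7 + (9/4)³ - 4*(9/4)² + 4*(9/4)))² = (-31/3 + 6/(-7 + 729/64 - 4*81/16 + 9))² = (-31/3 + 6/(-7 + 729/64 - 81/4 + 9))² = (-31/3 + 6/(-439/64))² = (-31/3 + 6*(-64/439))² = (-31/3 - 384/439)² = (-14761/1317)² = 217887121/1734489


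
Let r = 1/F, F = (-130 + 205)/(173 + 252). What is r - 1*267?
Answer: -784/3 ≈ -261.33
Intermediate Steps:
F = 3/17 (F = 75/425 = 75*(1/425) = 3/17 ≈ 0.17647)
r = 17/3 (r = 1/(3/17) = 17/3 ≈ 5.6667)
r - 1*267 = 17/3 - 1*267 = 17/3 - 267 = -784/3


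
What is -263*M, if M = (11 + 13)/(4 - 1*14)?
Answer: 3156/5 ≈ 631.20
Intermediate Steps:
M = -12/5 (M = 24/(4 - 14) = 24/(-10) = 24*(-⅒) = -12/5 ≈ -2.4000)
-263*M = -263*(-12/5) = 3156/5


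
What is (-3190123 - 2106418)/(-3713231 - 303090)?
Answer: 5296541/4016321 ≈ 1.3188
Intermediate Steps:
(-3190123 - 2106418)/(-3713231 - 303090) = -5296541/(-4016321) = -5296541*(-1/4016321) = 5296541/4016321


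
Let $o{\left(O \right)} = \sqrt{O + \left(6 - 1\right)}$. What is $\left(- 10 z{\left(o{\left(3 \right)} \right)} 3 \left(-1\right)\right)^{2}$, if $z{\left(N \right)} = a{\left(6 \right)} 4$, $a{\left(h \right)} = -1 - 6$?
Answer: $705600$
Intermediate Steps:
$o{\left(O \right)} = \sqrt{5 + O}$ ($o{\left(O \right)} = \sqrt{O + \left(6 - 1\right)} = \sqrt{O + 5} = \sqrt{5 + O}$)
$a{\left(h \right)} = -7$ ($a{\left(h \right)} = -1 - 6 = -7$)
$z{\left(N \right)} = -28$ ($z{\left(N \right)} = \left(-7\right) 4 = -28$)
$\left(- 10 z{\left(o{\left(3 \right)} \right)} 3 \left(-1\right)\right)^{2} = \left(\left(-10\right) \left(-28\right) 3 \left(-1\right)\right)^{2} = \left(280 \left(-3\right)\right)^{2} = \left(-840\right)^{2} = 705600$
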